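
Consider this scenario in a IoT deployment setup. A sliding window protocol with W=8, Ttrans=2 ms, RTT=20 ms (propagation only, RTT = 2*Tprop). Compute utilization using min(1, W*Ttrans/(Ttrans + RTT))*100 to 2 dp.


Given: W = 8, Ttrans = 2 ms, RTT = 20 ms (= 2 * Tprop, Tprop = 10 ms)
Cycle time = Ttrans + RTT = 2 + 20 = 22 ms (first packet sent until its ACK returns)
W * Ttrans = 8 * 2 = 16 ms of sending per cycle
W * Ttrans / (Ttrans + RTT) = 16 / 22 = 0.727273
U = min(1, 0.727273) = 0.727273
U% = 72.73%

72.73


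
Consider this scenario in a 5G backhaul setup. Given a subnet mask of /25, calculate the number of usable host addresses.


Given: subnet mask /25
Host bits = 32 - 25 = 7
Total addresses = 2^7 = 128
Usable hosts = 128 - 2 (network + broadcast) = 126

126


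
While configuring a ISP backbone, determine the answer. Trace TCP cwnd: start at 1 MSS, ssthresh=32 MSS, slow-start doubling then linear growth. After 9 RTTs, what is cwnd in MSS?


RTT 0: cwnd = 1 MSS (initial)
RTT 1: cwnd = 2 MSS (slow start, doubled)
RTT 2: cwnd = 4 MSS (slow start, doubled)
RTT 3: cwnd = 8 MSS (slow start, doubled)
RTT 4: cwnd = 16 MSS (slow start, doubled)
RTT 5: cwnd = 32 MSS (slow start, doubled)
RTT 6: cwnd = 33 MSS (congestion avoidance, +1)
RTT 7: cwnd = 34 MSS (congestion avoidance, +1)
RTT 8: cwnd = 35 MSS (congestion avoidance, +1)
RTT 9: cwnd = 36 MSS (congestion avoidance, +1)

36


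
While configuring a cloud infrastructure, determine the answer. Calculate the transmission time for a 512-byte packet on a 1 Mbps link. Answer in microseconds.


Given: packet = 512 bytes, bandwidth = 1 Mbps
Packet in bits = 512 * 8 = 4096 bits
Bandwidth = 1 * 10^6 = 1000000 bps
Time = 4096 / 1000000 seconds
Time in us = 4096 * 10^6 / 1000000 = 4096

4096


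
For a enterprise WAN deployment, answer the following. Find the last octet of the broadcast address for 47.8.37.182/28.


Given: IP = 47.8.37.182, prefix = /28
Host bits = 32 - 28 = 4
Network last octet = 182 AND mask = 176
Host part size = 2^4 - 1 = 15
Broadcast last octet = 176 OR 15 = 191

191


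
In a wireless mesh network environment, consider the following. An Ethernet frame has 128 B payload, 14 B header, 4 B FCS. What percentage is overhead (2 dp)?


Given: payload = 128 B, header = 14 B, trailer = 4 B
Overhead bytes = header + trailer = 14 + 4 = 18
Total frame = payload + overhead = 128 + 18 = 146
Overhead % = 18 / 146 * 100 = 12.3288% -> 12.33% (2 dp)

12.33


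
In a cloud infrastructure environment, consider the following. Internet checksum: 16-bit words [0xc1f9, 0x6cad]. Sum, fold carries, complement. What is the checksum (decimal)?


Given words: [0xc1f9, 0x6cad]
Step 1: Sum all words
Raw sum = 49657 + 27821 = 77478
Step 2: Fold carry: (11942 + 1) = 11943
One's complement = ~11943 & 0xFFFF = 53592

53592


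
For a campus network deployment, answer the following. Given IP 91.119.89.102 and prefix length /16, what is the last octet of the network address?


Given: IP = 91.119.89.102, prefix = /16
Subnet mask = 255.255.0.0
Last octet of IP: 102
Last octet of mask: 0
Network last octet = 102 AND 0 = 0

0


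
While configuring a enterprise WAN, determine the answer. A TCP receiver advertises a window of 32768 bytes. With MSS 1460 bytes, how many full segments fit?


Given: RWND = 32768 bytes, MSS = 1460 bytes
Full segments = floor(RWND / MSS)
Full segments = floor(32768 / 1460)
Full segments = floor(22.4438) = 22

22


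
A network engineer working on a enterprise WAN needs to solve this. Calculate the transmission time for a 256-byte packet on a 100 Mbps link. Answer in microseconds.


Given: packet = 256 bytes, bandwidth = 100 Mbps
Packet in bits = 256 * 8 = 2048 bits
Bandwidth = 100 * 10^6 = 100000000 bps
Time = 2048 / 100000000 seconds
Time in us = 2048 * 10^6 / 100000000 = 20.48

20.48


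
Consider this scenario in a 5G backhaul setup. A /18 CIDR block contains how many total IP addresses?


Given: CIDR prefix /18
Host bits = 32 - 18 = 14
Total addresses = 2^14 = 16384

16384


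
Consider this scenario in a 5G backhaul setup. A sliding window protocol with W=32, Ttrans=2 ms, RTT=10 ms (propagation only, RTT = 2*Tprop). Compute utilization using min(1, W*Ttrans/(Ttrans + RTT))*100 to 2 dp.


Given: W = 32, Ttrans = 2 ms, RTT = 10 ms (= 2 * Tprop, Tprop = 5 ms)
Cycle time = Ttrans + RTT = 2 + 10 = 12 ms (first packet sent until its ACK returns)
W * Ttrans = 32 * 2 = 64 ms of sending per cycle
W * Ttrans / (Ttrans + RTT) = 64 / 12 = 5.333333
U = min(1, 5.333333) = 1.000000
U% = 100.00%

100.00


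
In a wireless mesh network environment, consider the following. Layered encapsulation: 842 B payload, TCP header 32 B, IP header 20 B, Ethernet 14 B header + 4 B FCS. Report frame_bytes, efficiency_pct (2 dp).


TCP segment = 842 + 32 = 874 B
IP packet = 874 + 20 = 894 B
Ethernet frame = 894 + 14 + 4 = 912 B
Efficiency = app / frame = 842 / 912 = 0.923246 = 92.3246% -> 92.32% (2 dp)

912, 92.32


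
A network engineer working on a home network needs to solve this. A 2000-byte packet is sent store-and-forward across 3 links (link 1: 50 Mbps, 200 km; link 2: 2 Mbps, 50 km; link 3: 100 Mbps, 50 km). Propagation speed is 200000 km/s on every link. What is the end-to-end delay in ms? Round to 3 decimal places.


Packet = 2000 bytes = 16000 bits. Store-and-forward: sum (t_trans + t_prop) per link.
Link 1: t_trans = 16000/(50*10^6) s = 0.3200 ms; t_prop = 200/200000 s = 1.0000 ms; subtotal = 1.3200 ms
Link 2: t_trans = 16000/(2*10^6) s = 8.0000 ms; t_prop = 50/200000 s = 0.2500 ms; subtotal = 8.2500 ms
Link 3: t_trans = 16000/(100*10^6) s = 0.1600 ms; t_prop = 50/200000 s = 0.2500 ms; subtotal = 0.4100 ms
End-to-end = 1.3200 + 8.2500 + 0.4100 = 9.9800 ms -> 9.980 ms (3 dp)

9.980


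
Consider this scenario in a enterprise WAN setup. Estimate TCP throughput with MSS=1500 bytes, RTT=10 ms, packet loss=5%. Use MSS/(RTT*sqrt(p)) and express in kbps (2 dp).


Given: MSS = 1500 bytes, RTT = 10 ms, loss = 5%
RTT in seconds = 10 / 1000 = 0.01
Loss rate = 5% = 0.05
sqrt(loss) = sqrt(0.05) = 0.223606797750
Throughput (bytes/s) = 1500 / (0.01 * 0.223606797750) = 670820.3932
Throughput (kbps) = 670820.3932 * 8 / 1000 = 5366.563146 -> 5366.56 kbps (2 dp)

5366.56


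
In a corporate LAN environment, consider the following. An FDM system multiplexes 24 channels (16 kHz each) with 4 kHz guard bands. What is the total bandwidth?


Given: 24 channels, 16 kHz each, guard = 4 kHz
Channel bandwidth = 24 * 16 = 384 kHz
Guard bands = 23 gaps * 4 kHz = 92 kHz
Total = 384 + 92 = 476 kHz

476


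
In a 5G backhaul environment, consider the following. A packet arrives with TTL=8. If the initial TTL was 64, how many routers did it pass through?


Given: initial TTL = 64, received TTL = 8
Hops = initial TTL - received TTL
Hops = 64 - 8 = 56

56


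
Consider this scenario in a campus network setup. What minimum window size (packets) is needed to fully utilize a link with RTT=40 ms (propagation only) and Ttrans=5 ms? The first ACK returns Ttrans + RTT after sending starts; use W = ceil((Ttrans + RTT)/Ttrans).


Given: Ttrans = 5 ms, RTT = 40 ms (= 2 * Tprop, Tprop = 20 ms)
Time until first ACK returns = Ttrans + RTT = 5 + 40 = 45 ms
Need W * Ttrans >= Ttrans + RTT  ->  W >= (Ttrans + RTT) / Ttrans
(Ttrans + RTT) / Ttrans = 45 / 5 = 9
W_min = ceil(9) = 9

9


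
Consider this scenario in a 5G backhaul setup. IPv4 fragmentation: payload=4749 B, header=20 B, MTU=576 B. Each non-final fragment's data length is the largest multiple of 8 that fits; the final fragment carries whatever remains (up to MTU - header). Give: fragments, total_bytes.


Max data per non-final fragment = floor((MTU - header)/8)*8 = floor((576 - 20)/8)*8 = floor(556/8)*8 = 552 B
Final fragment needs no 8-byte alignment: it can carry up to MTU - header = 556 B
Non-final fragments needed = ceil((payload - 556) / 552) = ceil(4193/552) = ceil(7.5960) = 8
Number of fragments = 8 + 1 = 9
Fragment sizes (data): 8 * 552 B + 333 B (last, 333 <= 556 OK)
Total bytes sent = payload + n_frags * header = 4749 + 9*20 = 4749 + 180 = 4929 B

9, 4929


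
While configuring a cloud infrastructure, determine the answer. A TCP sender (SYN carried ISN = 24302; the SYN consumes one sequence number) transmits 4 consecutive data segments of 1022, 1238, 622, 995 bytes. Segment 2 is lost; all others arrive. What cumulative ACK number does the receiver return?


SYN uses sequence number 24302; first data byte = ISN + 1 = 24303.
Segment 1: SEQ = 24303, len = 1022 B, covers [24303, 25324]
Segment 2: SEQ = 25325, len = 1238 B, covers [25325, 26562] [LOST]
Segment 3: SEQ = 26563, len = 622 B, covers [26563, 27184]
Segment 4: SEQ = 27185, len = 995 B, covers [27185, 28179]
In-order data received: bytes [24303, 25324] (segments 1..1).
Segment 2 missing -> gap begins at byte 25325; later segments buffered out of order.
Cumulative ACK = next expected in-order byte = 24303 + 1022 = 25325

25325


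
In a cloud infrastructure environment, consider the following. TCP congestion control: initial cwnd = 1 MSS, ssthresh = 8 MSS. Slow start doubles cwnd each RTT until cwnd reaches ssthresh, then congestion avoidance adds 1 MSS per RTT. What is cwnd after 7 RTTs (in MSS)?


RTT 0: cwnd = 1 MSS (initial)
RTT 1: cwnd = 2 MSS (slow start, doubled)
RTT 2: cwnd = 4 MSS (slow start, doubled)
RTT 3: cwnd = 8 MSS (slow start, doubled)
RTT 4: cwnd = 9 MSS (congestion avoidance, +1)
RTT 5: cwnd = 10 MSS (congestion avoidance, +1)
RTT 6: cwnd = 11 MSS (congestion avoidance, +1)
RTT 7: cwnd = 12 MSS (congestion avoidance, +1)

12


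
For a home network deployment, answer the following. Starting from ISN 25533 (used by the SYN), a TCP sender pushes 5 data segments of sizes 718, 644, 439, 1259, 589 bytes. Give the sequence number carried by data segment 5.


The SYN occupies sequence number ISN = 25533, so the first data byte is ISN + 1 = 25534.
SEQ of data segment i = (ISN + 1) + sum of payload sizes of segments 1..i-1.
Segment 1: SEQ = 25534, payload = 718 bytes
Segment 2: SEQ = 26252, payload = 644 bytes
Segment 3: SEQ = 26896, payload = 439 bytes
Segment 4: SEQ = 27335, payload = 1259 bytes
Segment 5: SEQ = 28594, payload = 589 bytes
SEQ of segment 5 = 25534 + 718 + 644 + 439 + 1259 = 28594

28594


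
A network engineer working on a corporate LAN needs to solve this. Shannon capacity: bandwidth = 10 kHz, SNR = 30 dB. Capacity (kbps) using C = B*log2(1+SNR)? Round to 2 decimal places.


Given: B = 10 kHz, SNR = 30 dB
SNR linear = 10^(30/10) = 1000
1 + SNR = 1001
log2(1001) = 9.9672262588
C = 10 * 1000 * 9.9672262588 = 99672.2626 bps
C = 99.672263 kbps -> 99.67 kbps (2 dp)

99.67


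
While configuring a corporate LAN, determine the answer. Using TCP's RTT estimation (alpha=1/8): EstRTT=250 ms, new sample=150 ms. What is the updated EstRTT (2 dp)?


Given: EstRTT = 250 ms, SampleRTT = 150 ms, alpha = 1/8
New EstRTT = (1 - alpha) * EstRTT + alpha * SampleRTT
(7/8) * 250 = 218.75
(1/8) * 150 = 18.75
New EstRTT = 218.75 + 18.75 = 237.5 ms -> 237.50 ms (2 dp)

237.50


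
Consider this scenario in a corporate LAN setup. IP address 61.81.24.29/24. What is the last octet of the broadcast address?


Given: IP = 61.81.24.29, prefix = /24
Host bits = 32 - 24 = 8
Network last octet = 29 AND mask = 0
Host part size = 2^8 - 1 = 255
Broadcast last octet = 0 OR 255 = 255

255


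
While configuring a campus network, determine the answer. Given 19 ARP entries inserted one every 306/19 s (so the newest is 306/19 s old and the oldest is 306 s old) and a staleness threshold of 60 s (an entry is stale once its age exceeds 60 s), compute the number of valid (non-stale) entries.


Ages are k * 306/19 s for k = 1..19 (spacing = 16.1053 s).
Entry k is valid iff k * 306/19 <= 60 iff k <= 19 * 60 / 306 = 3.7255
n_valid = floor(3.7255) = 3
(n_stale = 19 - 3 = 16)

3


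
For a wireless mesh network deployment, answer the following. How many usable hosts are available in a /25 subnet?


Given: subnet mask /25
Host bits = 32 - 25 = 7
Total addresses = 2^7 = 128
Usable hosts = 128 - 2 (network + broadcast) = 126

126


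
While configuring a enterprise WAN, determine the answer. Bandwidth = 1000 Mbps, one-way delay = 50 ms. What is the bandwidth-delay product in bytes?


Given: bandwidth = 1000 Mbps, delay = 50 ms
BDP in bits = 1000 * 10^6 * 50 / 1000
BDP in bits = 50000000
BDP in bytes = 50000000 / 8 = 6250000

6250000


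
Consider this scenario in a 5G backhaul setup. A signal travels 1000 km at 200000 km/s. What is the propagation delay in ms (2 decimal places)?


Given: distance = 1000 km, speed = 200000 km/s
Delay = distance / speed = 1000 / 200000 seconds
Delay in ms = 1000 * 1000 / 200000
Delay = 5.0000 ms
Rounded to 2 dp = 5.00 ms

5.00


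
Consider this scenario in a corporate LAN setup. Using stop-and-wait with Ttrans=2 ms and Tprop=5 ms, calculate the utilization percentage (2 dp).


Given: Ttrans = 2 ms, Tprop = 5 ms
RTT = 2 * Tprop = 2 * 5 = 10 ms
U = Ttrans / (Ttrans + RTT)
U = 2 / (2 + 10)
U = 2 / 12 = 0.166667
U% = 16.67%

16.67


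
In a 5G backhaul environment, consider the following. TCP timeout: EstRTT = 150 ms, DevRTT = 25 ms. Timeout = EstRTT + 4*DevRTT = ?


Given: EstRTT = 150 ms, DevRTT = 25 ms
Timeout = EstRTT + 4 * DevRTT
4 * DevRTT = 4 * 25 = 100
Timeout = 150 + 100 = 250 ms

250


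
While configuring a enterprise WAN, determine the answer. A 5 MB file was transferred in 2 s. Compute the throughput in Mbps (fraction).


Given: file = 5 MB, time = 2 s
File in Mb = 5 * 8 = 40 Mb
Throughput = 40 / 2 Mbps
Throughput = 20 Mbps

20


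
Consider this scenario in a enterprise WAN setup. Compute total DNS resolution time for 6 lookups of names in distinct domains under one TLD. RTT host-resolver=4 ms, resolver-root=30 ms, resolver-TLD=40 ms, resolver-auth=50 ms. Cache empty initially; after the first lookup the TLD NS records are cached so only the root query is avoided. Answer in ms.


Lookup 1 (cold cache): local + root + TLD + auth = 4 + 30 + 40 + 50 = 124 ms
Lookups 2..6 (TLD NS cached -> skip root; new domain -> still ask TLD and auth): local + TLD + auth = 4 + 40 + 50 = 94 ms each
Remaining 5 lookups: 5 * 94 = 470 ms
Total = 124 + 470 = 594 ms

594


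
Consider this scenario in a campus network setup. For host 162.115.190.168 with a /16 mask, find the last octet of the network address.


Given: IP = 162.115.190.168, prefix = /16
Subnet mask = 255.255.0.0
Last octet of IP: 168
Last octet of mask: 0
Network last octet = 168 AND 0 = 0

0


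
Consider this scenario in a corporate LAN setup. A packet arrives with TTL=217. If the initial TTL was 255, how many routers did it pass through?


Given: initial TTL = 255, received TTL = 217
Hops = initial TTL - received TTL
Hops = 255 - 217 = 38

38


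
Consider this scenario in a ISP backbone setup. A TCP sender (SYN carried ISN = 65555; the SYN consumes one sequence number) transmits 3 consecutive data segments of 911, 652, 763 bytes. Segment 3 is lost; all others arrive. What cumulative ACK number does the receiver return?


SYN uses sequence number 65555; first data byte = ISN + 1 = 65556.
Segment 1: SEQ = 65556, len = 911 B, covers [65556, 66466]
Segment 2: SEQ = 66467, len = 652 B, covers [66467, 67118]
Segment 3: SEQ = 67119, len = 763 B, covers [67119, 67881] [LOST]
In-order data received: bytes [65556, 67118] (segments 1..2).
Segment 3 missing -> gap begins at byte 67119.
Cumulative ACK = next expected in-order byte = 65556 + 911 + 652 = 67119

67119


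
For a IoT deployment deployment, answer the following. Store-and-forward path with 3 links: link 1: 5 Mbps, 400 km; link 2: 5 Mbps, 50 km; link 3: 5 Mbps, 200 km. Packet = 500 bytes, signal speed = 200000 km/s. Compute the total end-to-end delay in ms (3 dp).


Packet = 500 bytes = 4000 bits. Store-and-forward: sum (t_trans + t_prop) per link.
Link 1: t_trans = 4000/(5*10^6) s = 0.8000 ms; t_prop = 400/200000 s = 2.0000 ms; subtotal = 2.8000 ms
Link 2: t_trans = 4000/(5*10^6) s = 0.8000 ms; t_prop = 50/200000 s = 0.2500 ms; subtotal = 1.0500 ms
Link 3: t_trans = 4000/(5*10^6) s = 0.8000 ms; t_prop = 200/200000 s = 1.0000 ms; subtotal = 1.8000 ms
End-to-end = 2.8000 + 1.0500 + 1.8000 = 5.6500 ms -> 5.650 ms (3 dp)

5.650


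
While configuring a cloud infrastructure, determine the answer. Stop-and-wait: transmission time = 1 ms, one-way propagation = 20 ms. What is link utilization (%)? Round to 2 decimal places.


Given: Ttrans = 1 ms, Tprop = 20 ms
RTT = 2 * Tprop = 2 * 20 = 40 ms
U = Ttrans / (Ttrans + RTT)
U = 1 / (1 + 40)
U = 1 / 41 = 0.02439
U% = 2.44%

2.44


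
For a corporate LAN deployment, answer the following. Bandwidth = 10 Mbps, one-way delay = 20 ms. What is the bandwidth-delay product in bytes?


Given: bandwidth = 10 Mbps, delay = 20 ms
BDP in bits = 10 * 10^6 * 20 / 1000
BDP in bits = 200000
BDP in bytes = 200000 / 8 = 25000

25000


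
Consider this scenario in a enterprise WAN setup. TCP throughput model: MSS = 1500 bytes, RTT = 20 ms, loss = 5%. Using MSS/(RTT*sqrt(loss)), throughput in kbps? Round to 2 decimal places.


Given: MSS = 1500 bytes, RTT = 20 ms, loss = 5%
RTT in seconds = 20 / 1000 = 0.02
Loss rate = 5% = 0.05
sqrt(loss) = sqrt(0.05) = 0.223606797750
Throughput (bytes/s) = 1500 / (0.02 * 0.223606797750) = 335410.1966
Throughput (kbps) = 335410.1966 * 8 / 1000 = 2683.281573 -> 2683.28 kbps (2 dp)

2683.28


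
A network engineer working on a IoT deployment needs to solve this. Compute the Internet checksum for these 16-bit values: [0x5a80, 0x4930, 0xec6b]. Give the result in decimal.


Given words: [0x5a80, 0x4930, 0xec6b]
Step 1: Sum all words
Raw sum = 23168 + 18736 + 60523 = 102427
Step 2: Fold carry: (36891 + 1) = 36892
One's complement = ~36892 & 0xFFFF = 28643

28643


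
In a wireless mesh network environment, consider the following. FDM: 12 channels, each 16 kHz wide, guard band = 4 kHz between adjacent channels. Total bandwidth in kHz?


Given: 12 channels, 16 kHz each, guard = 4 kHz
Channel bandwidth = 12 * 16 = 192 kHz
Guard bands = 11 gaps * 4 kHz = 44 kHz
Total = 192 + 44 = 236 kHz

236


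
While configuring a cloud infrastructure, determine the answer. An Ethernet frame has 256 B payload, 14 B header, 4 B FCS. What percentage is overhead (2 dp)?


Given: payload = 256 B, header = 14 B, trailer = 4 B
Overhead bytes = header + trailer = 14 + 4 = 18
Total frame = payload + overhead = 256 + 18 = 274
Overhead % = 18 / 274 * 100 = 6.5693% -> 6.57% (2 dp)

6.57


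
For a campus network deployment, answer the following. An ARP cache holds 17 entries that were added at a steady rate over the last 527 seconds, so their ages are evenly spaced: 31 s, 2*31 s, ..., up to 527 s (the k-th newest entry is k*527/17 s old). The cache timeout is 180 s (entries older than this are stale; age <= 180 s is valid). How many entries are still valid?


Ages are k * 527/17 s for k = 1..17 (spacing = 31.0000 s).
Entry k is valid iff k * 527/17 <= 180 iff k <= 17 * 180 / 527 = 5.8065
n_valid = floor(5.8065) = 5
(n_stale = 17 - 5 = 12)

5


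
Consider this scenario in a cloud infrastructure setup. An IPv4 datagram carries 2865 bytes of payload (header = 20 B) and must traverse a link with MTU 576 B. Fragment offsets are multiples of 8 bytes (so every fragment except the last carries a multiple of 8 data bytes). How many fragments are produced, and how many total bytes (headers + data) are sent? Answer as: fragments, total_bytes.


Max data per non-final fragment = floor((MTU - header)/8)*8 = floor((576 - 20)/8)*8 = floor(556/8)*8 = 552 B
Final fragment needs no 8-byte alignment: it can carry up to MTU - header = 556 B
Non-final fragments needed = ceil((payload - 556) / 552) = ceil(2309/552) = ceil(4.1830) = 5
Number of fragments = 5 + 1 = 6
Fragment sizes (data): 5 * 552 B + 105 B (last, 105 <= 556 OK)
Total bytes sent = payload + n_frags * header = 2865 + 6*20 = 2865 + 120 = 2985 B

6, 2985


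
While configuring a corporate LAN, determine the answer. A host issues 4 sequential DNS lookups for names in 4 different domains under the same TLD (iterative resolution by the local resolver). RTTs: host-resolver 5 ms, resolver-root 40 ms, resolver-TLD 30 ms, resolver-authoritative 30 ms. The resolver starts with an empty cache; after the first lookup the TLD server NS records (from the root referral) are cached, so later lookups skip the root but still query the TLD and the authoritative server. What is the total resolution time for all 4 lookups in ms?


Lookup 1 (cold cache): local + root + TLD + auth = 5 + 40 + 30 + 30 = 105 ms
Lookups 2..4 (TLD NS cached -> skip root; new domain -> still ask TLD and auth): local + TLD + auth = 5 + 30 + 30 = 65 ms each
Remaining 3 lookups: 3 * 65 = 195 ms
Total = 105 + 195 = 300 ms

300


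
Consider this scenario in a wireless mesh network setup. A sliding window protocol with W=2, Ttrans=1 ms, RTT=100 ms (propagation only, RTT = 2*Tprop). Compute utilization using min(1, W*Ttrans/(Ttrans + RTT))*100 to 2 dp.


Given: W = 2, Ttrans = 1 ms, RTT = 100 ms (= 2 * Tprop, Tprop = 50 ms)
Cycle time = Ttrans + RTT = 1 + 100 = 101 ms (first packet sent until its ACK returns)
W * Ttrans = 2 * 1 = 2 ms of sending per cycle
W * Ttrans / (Ttrans + RTT) = 2 / 101 = 0.019802
U = min(1, 0.019802) = 0.019802
U% = 1.98%

1.98


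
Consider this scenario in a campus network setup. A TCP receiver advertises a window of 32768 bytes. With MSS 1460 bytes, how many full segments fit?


Given: RWND = 32768 bytes, MSS = 1460 bytes
Full segments = floor(RWND / MSS)
Full segments = floor(32768 / 1460)
Full segments = floor(22.4438) = 22

22


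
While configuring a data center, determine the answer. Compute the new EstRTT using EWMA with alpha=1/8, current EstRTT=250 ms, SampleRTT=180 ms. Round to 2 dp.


Given: EstRTT = 250 ms, SampleRTT = 180 ms, alpha = 1/8
New EstRTT = (1 - alpha) * EstRTT + alpha * SampleRTT
(7/8) * 250 = 218.75
(1/8) * 180 = 22.5
New EstRTT = 218.75 + 22.5 = 241.25 ms -> 241.25 ms (2 dp)

241.25


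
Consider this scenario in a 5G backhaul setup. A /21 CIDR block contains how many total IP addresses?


Given: CIDR prefix /21
Host bits = 32 - 21 = 11
Total addresses = 2^11 = 2048

2048


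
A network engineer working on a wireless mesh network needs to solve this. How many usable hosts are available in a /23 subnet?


Given: subnet mask /23
Host bits = 32 - 23 = 9
Total addresses = 2^9 = 512
Usable hosts = 512 - 2 (network + broadcast) = 510

510


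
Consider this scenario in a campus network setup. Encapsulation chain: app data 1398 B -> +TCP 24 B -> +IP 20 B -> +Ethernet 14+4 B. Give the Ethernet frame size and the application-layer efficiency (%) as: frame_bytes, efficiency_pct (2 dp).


TCP segment = 1398 + 24 = 1422 B
IP packet = 1422 + 20 = 1442 B
Ethernet frame = 1442 + 14 + 4 = 1460 B
Efficiency = app / frame = 1398 / 1460 = 0.957534 = 95.7534% -> 95.75% (2 dp)

1460, 95.75


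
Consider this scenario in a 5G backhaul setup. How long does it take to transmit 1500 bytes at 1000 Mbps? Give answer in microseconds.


Given: packet = 1500 bytes, bandwidth = 1000 Mbps
Packet in bits = 1500 * 8 = 12000 bits
Bandwidth = 1000 * 10^6 = 1000000000 bps
Time = 12000 / 1000000000 seconds
Time in us = 12000 * 10^6 / 1000000000 = 12

12


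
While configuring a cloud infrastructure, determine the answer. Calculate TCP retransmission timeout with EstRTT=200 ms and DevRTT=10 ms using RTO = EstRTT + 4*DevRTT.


Given: EstRTT = 200 ms, DevRTT = 10 ms
Timeout = EstRTT + 4 * DevRTT
4 * DevRTT = 4 * 10 = 40
Timeout = 200 + 40 = 240 ms

240


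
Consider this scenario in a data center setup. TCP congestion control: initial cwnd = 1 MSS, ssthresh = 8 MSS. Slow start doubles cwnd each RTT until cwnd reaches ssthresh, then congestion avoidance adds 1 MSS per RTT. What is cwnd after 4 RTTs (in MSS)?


RTT 0: cwnd = 1 MSS (initial)
RTT 1: cwnd = 2 MSS (slow start, doubled)
RTT 2: cwnd = 4 MSS (slow start, doubled)
RTT 3: cwnd = 8 MSS (slow start, doubled)
RTT 4: cwnd = 9 MSS (congestion avoidance, +1)

9


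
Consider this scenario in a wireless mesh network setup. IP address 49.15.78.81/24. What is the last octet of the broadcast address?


Given: IP = 49.15.78.81, prefix = /24
Host bits = 32 - 24 = 8
Network last octet = 81 AND mask = 0
Host part size = 2^8 - 1 = 255
Broadcast last octet = 0 OR 255 = 255

255


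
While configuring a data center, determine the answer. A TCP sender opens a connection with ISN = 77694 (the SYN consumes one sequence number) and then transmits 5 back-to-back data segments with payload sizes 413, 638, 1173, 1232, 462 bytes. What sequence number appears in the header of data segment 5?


The SYN occupies sequence number ISN = 77694, so the first data byte is ISN + 1 = 77695.
SEQ of data segment i = (ISN + 1) + sum of payload sizes of segments 1..i-1.
Segment 1: SEQ = 77695, payload = 413 bytes
Segment 2: SEQ = 78108, payload = 638 bytes
Segment 3: SEQ = 78746, payload = 1173 bytes
Segment 4: SEQ = 79919, payload = 1232 bytes
Segment 5: SEQ = 81151, payload = 462 bytes
SEQ of segment 5 = 77695 + 413 + 638 + 1173 + 1232 = 81151

81151


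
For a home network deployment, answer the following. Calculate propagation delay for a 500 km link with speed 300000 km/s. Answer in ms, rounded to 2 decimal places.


Given: distance = 500 km, speed = 300000 km/s
Delay = distance / speed = 500 / 300000 seconds
Delay in ms = 500 * 1000 / 300000
Delay = 1.6667 ms
Rounded to 2 dp = 1.67 ms

1.67


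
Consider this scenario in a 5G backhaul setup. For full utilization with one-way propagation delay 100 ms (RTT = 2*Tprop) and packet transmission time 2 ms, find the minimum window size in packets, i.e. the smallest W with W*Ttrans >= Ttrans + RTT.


Given: Ttrans = 2 ms, RTT = 200 ms (= 2 * Tprop, Tprop = 100 ms)
Time until first ACK returns = Ttrans + RTT = 2 + 200 = 202 ms
Need W * Ttrans >= Ttrans + RTT  ->  W >= (Ttrans + RTT) / Ttrans
(Ttrans + RTT) / Ttrans = 202 / 2 = 101
W_min = ceil(101) = 101

101


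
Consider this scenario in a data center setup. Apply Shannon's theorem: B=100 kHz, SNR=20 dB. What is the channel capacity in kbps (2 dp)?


Given: B = 100 kHz, SNR = 20 dB
SNR linear = 10^(20/10) = 100
1 + SNR = 101
log2(101) = 6.6582114828
C = 100 * 1000 * 6.6582114828 = 665821.1483 bps
C = 665.821148 kbps -> 665.82 kbps (2 dp)

665.82


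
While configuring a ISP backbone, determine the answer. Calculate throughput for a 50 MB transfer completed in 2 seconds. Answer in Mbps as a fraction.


Given: file = 50 MB, time = 2 s
File in Mb = 50 * 8 = 400 Mb
Throughput = 400 / 2 Mbps
Throughput = 200 Mbps

200


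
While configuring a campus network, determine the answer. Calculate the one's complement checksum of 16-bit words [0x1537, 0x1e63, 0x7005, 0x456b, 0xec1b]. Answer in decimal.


Given words: [0x1537, 0x1e63, 0x7005, 0x456b, 0xec1b]
Step 1: Sum all words
Raw sum = 5431 + 7779 + 28677 + 17771 + 60443 = 120101
Step 2: Fold carry: (54565 + 1) = 54566
One's complement = ~54566 & 0xFFFF = 10969

10969


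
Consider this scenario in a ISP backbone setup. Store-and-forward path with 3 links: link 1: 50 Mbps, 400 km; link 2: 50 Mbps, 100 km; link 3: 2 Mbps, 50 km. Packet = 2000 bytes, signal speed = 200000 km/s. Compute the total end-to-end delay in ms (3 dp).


Packet = 2000 bytes = 16000 bits. Store-and-forward: sum (t_trans + t_prop) per link.
Link 1: t_trans = 16000/(50*10^6) s = 0.3200 ms; t_prop = 400/200000 s = 2.0000 ms; subtotal = 2.3200 ms
Link 2: t_trans = 16000/(50*10^6) s = 0.3200 ms; t_prop = 100/200000 s = 0.5000 ms; subtotal = 0.8200 ms
Link 3: t_trans = 16000/(2*10^6) s = 8.0000 ms; t_prop = 50/200000 s = 0.2500 ms; subtotal = 8.2500 ms
End-to-end = 2.3200 + 0.8200 + 8.2500 = 11.3900 ms -> 11.390 ms (3 dp)

11.390


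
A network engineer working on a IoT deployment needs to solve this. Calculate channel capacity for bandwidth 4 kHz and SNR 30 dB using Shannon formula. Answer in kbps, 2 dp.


Given: B = 4 kHz, SNR = 30 dB
SNR linear = 10^(30/10) = 1000
1 + SNR = 1001
log2(1001) = 9.9672262588
C = 4 * 1000 * 9.9672262588 = 39868.9050 bps
C = 39.868905 kbps -> 39.87 kbps (2 dp)

39.87


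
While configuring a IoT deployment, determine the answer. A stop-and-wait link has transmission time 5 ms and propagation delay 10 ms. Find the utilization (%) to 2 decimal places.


Given: Ttrans = 5 ms, Tprop = 10 ms
RTT = 2 * Tprop = 2 * 10 = 20 ms
U = Ttrans / (Ttrans + RTT)
U = 5 / (5 + 20)
U = 5 / 25 = 0.2
U% = 20.00%

20.00


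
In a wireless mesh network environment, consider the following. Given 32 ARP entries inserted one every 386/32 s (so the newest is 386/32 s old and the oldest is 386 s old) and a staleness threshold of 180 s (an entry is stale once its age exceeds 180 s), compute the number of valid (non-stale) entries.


Ages are k * 386/32 s for k = 1..32 (spacing = 12.0625 s).
Entry k is valid iff k * 386/32 <= 180 iff k <= 32 * 180 / 386 = 14.9223
n_valid = floor(14.9223) = 14
(n_stale = 32 - 14 = 18)

14


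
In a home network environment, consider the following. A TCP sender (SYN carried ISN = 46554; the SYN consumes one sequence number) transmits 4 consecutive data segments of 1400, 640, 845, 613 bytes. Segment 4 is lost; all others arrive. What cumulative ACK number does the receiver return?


SYN uses sequence number 46554; first data byte = ISN + 1 = 46555.
Segment 1: SEQ = 46555, len = 1400 B, covers [46555, 47954]
Segment 2: SEQ = 47955, len = 640 B, covers [47955, 48594]
Segment 3: SEQ = 48595, len = 845 B, covers [48595, 49439]
Segment 4: SEQ = 49440, len = 613 B, covers [49440, 50052] [LOST]
In-order data received: bytes [46555, 49439] (segments 1..3).
Segment 4 missing -> gap begins at byte 49440.
Cumulative ACK = next expected in-order byte = 46555 + 1400 + 640 + 845 = 49440

49440


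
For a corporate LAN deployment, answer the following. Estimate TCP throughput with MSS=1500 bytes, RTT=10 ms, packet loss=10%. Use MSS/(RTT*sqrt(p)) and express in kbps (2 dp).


Given: MSS = 1500 bytes, RTT = 10 ms, loss = 10%
RTT in seconds = 10 / 1000 = 0.01
Loss rate = 10% = 0.1
sqrt(loss) = sqrt(0.1) = 0.316227766017
Throughput (bytes/s) = 1500 / (0.01 * 0.316227766017) = 474341.6490
Throughput (kbps) = 474341.6490 * 8 / 1000 = 3794.733192 -> 3794.73 kbps (2 dp)

3794.73


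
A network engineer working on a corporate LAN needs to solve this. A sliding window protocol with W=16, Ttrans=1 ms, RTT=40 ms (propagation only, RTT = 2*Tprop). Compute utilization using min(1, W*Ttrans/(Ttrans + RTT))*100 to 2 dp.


Given: W = 16, Ttrans = 1 ms, RTT = 40 ms (= 2 * Tprop, Tprop = 20 ms)
Cycle time = Ttrans + RTT = 1 + 40 = 41 ms (first packet sent until its ACK returns)
W * Ttrans = 16 * 1 = 16 ms of sending per cycle
W * Ttrans / (Ttrans + RTT) = 16 / 41 = 0.390244
U = min(1, 0.390244) = 0.390244
U% = 39.02%

39.02


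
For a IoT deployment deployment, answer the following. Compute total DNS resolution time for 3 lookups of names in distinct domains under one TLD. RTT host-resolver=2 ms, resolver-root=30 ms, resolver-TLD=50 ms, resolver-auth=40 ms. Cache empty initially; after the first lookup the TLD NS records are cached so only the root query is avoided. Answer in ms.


Lookup 1 (cold cache): local + root + TLD + auth = 2 + 30 + 50 + 40 = 122 ms
Lookups 2..3 (TLD NS cached -> skip root; new domain -> still ask TLD and auth): local + TLD + auth = 2 + 50 + 40 = 92 ms each
Remaining 2 lookups: 2 * 92 = 184 ms
Total = 122 + 184 = 306 ms

306


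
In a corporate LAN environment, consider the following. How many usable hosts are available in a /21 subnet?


Given: subnet mask /21
Host bits = 32 - 21 = 11
Total addresses = 2^11 = 2048
Usable hosts = 2048 - 2 (network + broadcast) = 2046

2046


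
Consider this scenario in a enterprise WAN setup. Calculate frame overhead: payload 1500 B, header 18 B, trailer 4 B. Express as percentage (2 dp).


Given: payload = 1500 B, header = 18 B, trailer = 4 B
Overhead bytes = header + trailer = 18 + 4 = 22
Total frame = payload + overhead = 1500 + 22 = 1522
Overhead % = 22 / 1522 * 100 = 1.4455% -> 1.45% (2 dp)

1.45


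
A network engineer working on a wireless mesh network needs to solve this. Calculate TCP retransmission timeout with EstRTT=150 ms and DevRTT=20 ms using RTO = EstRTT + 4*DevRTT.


Given: EstRTT = 150 ms, DevRTT = 20 ms
Timeout = EstRTT + 4 * DevRTT
4 * DevRTT = 4 * 20 = 80
Timeout = 150 + 80 = 230 ms

230


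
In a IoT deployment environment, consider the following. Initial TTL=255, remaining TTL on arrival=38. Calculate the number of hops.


Given: initial TTL = 255, received TTL = 38
Hops = initial TTL - received TTL
Hops = 255 - 38 = 217

217


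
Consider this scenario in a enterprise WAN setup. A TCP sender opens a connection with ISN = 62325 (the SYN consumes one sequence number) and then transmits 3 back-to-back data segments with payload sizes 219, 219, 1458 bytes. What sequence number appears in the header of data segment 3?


The SYN occupies sequence number ISN = 62325, so the first data byte is ISN + 1 = 62326.
SEQ of data segment i = (ISN + 1) + sum of payload sizes of segments 1..i-1.
Segment 1: SEQ = 62326, payload = 219 bytes
Segment 2: SEQ = 62545, payload = 219 bytes
Segment 3: SEQ = 62764, payload = 1458 bytes
SEQ of segment 3 = 62326 + 219 + 219 = 62764

62764


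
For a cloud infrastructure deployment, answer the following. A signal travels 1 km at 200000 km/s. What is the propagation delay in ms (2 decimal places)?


Given: distance = 1 km, speed = 200000 km/s
Delay = distance / speed = 1 / 200000 seconds
Delay in ms = 1 * 1000 / 200000
Delay = 0.0050 ms
Rounded to 2 dp = 0.01 ms

0.01


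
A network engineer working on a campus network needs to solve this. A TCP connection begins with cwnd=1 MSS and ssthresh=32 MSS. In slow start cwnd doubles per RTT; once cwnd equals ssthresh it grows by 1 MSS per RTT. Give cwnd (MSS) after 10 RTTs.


RTT 0: cwnd = 1 MSS (initial)
RTT 1: cwnd = 2 MSS (slow start, doubled)
RTT 2: cwnd = 4 MSS (slow start, doubled)
RTT 3: cwnd = 8 MSS (slow start, doubled)
RTT 4: cwnd = 16 MSS (slow start, doubled)
RTT 5: cwnd = 32 MSS (slow start, doubled)
RTT 6: cwnd = 33 MSS (congestion avoidance, +1)
RTT 7: cwnd = 34 MSS (congestion avoidance, +1)
RTT 8: cwnd = 35 MSS (congestion avoidance, +1)
RTT 9: cwnd = 36 MSS (congestion avoidance, +1)
RTT 10: cwnd = 37 MSS (congestion avoidance, +1)

37


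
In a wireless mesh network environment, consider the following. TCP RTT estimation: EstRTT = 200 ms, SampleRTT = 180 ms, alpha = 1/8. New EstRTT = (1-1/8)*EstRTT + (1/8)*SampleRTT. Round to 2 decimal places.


Given: EstRTT = 200 ms, SampleRTT = 180 ms, alpha = 1/8
New EstRTT = (1 - alpha) * EstRTT + alpha * SampleRTT
(7/8) * 200 = 175
(1/8) * 180 = 22.5
New EstRTT = 175 + 22.5 = 197.5 ms -> 197.50 ms (2 dp)

197.50


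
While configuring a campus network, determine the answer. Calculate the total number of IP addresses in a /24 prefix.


Given: CIDR prefix /24
Host bits = 32 - 24 = 8
Total addresses = 2^8 = 256

256


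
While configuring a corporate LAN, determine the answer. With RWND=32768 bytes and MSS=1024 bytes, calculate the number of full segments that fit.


Given: RWND = 32768 bytes, MSS = 1024 bytes
Full segments = floor(RWND / MSS)
Full segments = floor(32768 / 1024)
Full segments = floor(32.0) = 32

32


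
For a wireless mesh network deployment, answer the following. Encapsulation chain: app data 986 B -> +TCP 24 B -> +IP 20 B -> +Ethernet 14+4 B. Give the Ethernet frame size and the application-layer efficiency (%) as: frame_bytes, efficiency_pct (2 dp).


TCP segment = 986 + 24 = 1010 B
IP packet = 1010 + 20 = 1030 B
Ethernet frame = 1030 + 14 + 4 = 1048 B
Efficiency = app / frame = 986 / 1048 = 0.940840 = 94.0840% -> 94.08% (2 dp)

1048, 94.08


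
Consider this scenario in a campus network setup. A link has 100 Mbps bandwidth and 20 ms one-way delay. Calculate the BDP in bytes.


Given: bandwidth = 100 Mbps, delay = 20 ms
BDP in bits = 100 * 10^6 * 20 / 1000
BDP in bits = 2000000
BDP in bytes = 2000000 / 8 = 250000

250000


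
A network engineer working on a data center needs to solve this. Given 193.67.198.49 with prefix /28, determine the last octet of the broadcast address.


Given: IP = 193.67.198.49, prefix = /28
Host bits = 32 - 28 = 4
Network last octet = 49 AND mask = 48
Host part size = 2^4 - 1 = 15
Broadcast last octet = 48 OR 15 = 63

63


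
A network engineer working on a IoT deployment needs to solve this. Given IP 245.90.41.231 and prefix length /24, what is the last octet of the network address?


Given: IP = 245.90.41.231, prefix = /24
Subnet mask = 255.255.255.0
Last octet of IP: 231
Last octet of mask: 0
Network last octet = 231 AND 0 = 0

0


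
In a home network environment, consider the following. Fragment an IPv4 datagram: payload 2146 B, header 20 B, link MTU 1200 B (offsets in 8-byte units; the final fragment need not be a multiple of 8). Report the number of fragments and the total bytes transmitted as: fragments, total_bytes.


Max data per non-final fragment = floor((MTU - header)/8)*8 = floor((1200 - 20)/8)*8 = floor(1180/8)*8 = 1176 B
Final fragment needs no 8-byte alignment: it can carry up to MTU - header = 1180 B
Non-final fragments needed = ceil((payload - 1180) / 1176) = ceil(966/1176) = ceil(0.8214) = 1
Number of fragments = 1 + 1 = 2
Fragment sizes (data): 1 * 1176 B + 970 B (last, 970 <= 1180 OK)
Total bytes sent = payload + n_frags * header = 2146 + 2*20 = 2146 + 40 = 2186 B

2, 2186


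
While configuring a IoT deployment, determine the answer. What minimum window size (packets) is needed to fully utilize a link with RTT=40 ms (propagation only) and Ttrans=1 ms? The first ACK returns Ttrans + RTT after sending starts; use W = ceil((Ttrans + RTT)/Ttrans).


Given: Ttrans = 1 ms, RTT = 40 ms (= 2 * Tprop, Tprop = 20 ms)
Time until first ACK returns = Ttrans + RTT = 1 + 40 = 41 ms
Need W * Ttrans >= Ttrans + RTT  ->  W >= (Ttrans + RTT) / Ttrans
(Ttrans + RTT) / Ttrans = 41 / 1 = 41
W_min = ceil(41) = 41

41


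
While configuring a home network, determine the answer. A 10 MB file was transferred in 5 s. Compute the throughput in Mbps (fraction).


Given: file = 10 MB, time = 5 s
File in Mb = 10 * 8 = 80 Mb
Throughput = 80 / 5 Mbps
Throughput = 16 Mbps

16


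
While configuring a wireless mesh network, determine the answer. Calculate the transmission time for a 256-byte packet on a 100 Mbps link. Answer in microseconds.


Given: packet = 256 bytes, bandwidth = 100 Mbps
Packet in bits = 256 * 8 = 2048 bits
Bandwidth = 100 * 10^6 = 100000000 bps
Time = 2048 / 100000000 seconds
Time in us = 2048 * 10^6 / 100000000 = 20.48

20.48


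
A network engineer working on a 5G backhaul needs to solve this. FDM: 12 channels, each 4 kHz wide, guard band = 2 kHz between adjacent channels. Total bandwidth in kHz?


Given: 12 channels, 4 kHz each, guard = 2 kHz
Channel bandwidth = 12 * 4 = 48 kHz
Guard bands = 11 gaps * 2 kHz = 22 kHz
Total = 48 + 22 = 70 kHz

70


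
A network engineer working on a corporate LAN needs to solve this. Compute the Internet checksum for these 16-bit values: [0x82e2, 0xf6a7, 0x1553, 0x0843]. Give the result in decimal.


Given words: [0x82e2, 0xf6a7, 0x1553, 0x0843]
Step 1: Sum all words
Raw sum = 33506 + 63143 + 5459 + 2115 = 104223
Step 2: Fold carry: (38687 + 1) = 38688
One's complement = ~38688 & 0xFFFF = 26847

26847


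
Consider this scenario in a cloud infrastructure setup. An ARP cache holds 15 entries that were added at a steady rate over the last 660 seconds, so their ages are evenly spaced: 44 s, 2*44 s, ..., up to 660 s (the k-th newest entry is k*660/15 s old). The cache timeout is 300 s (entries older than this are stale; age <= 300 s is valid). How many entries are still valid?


Ages are k * 660/15 s for k = 1..15 (spacing = 44.0000 s).
Entry k is valid iff k * 660/15 <= 300 iff k <= 15 * 300 / 660 = 6.8182
n_valid = floor(6.8182) = 6
(n_stale = 15 - 6 = 9)

6
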